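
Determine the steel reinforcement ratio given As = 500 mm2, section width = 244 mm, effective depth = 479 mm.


rho = As / (b * d)
= 500 / (244 * 479)
= 0.0043

0.0043


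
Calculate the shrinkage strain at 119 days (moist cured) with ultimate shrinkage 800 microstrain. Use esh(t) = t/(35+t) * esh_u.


esh(119) = 119 / (35 + 119) * 800
= 119 / 154 * 800
= 618.2 microstrain

618.2


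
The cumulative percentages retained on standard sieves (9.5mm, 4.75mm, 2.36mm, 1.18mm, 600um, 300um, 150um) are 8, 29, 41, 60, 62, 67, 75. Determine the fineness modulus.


FM = sum(cumulative % retained) / 100
= 342 / 100
= 3.42

3.42


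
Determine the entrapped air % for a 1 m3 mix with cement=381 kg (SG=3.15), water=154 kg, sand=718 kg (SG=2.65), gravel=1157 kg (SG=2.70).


Vol cement = 381 / (3.15 * 1000) = 0.120952 m3
Vol water = 154 / 1000 = 0.154 m3
Vol sand = 718 / (2.65 * 1000) = 0.270943 m3
Vol gravel = 1157 / (2.70 * 1000) = 0.428519 m3
Total solid + water volume = 0.974414 m3
Air = (1 - 0.974414) * 100 = 2.56%

2.56


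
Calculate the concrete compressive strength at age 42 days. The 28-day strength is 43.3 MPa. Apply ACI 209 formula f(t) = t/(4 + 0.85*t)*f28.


f(42) = 42 / (4 + 0.85 * 42) * 43.3
= 42 / 39.7 * 43.3
= 45.81 MPa

45.81


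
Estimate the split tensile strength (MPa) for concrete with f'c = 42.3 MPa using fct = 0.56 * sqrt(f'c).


fct = 0.56 * sqrt(42.3)
= 0.56 * 6.504
= 3.642 MPa

3.642


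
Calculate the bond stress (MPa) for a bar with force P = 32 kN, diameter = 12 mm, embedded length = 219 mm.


u = P / (pi * db * ld)
= 32 * 1000 / (pi * 12 * 219)
= 3.876 MPa

3.876


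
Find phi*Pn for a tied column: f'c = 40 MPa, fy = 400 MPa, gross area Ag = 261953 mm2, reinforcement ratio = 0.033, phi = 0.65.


Ast = rho * Ag = 0.033 * 261953 = 8644.449 mm2
phi*Pn = 0.65 * 0.80 * (0.85 * 40 * (261953 - 8644.449) + 400 * 8644.449) / 1000
= 6276.54 kN

6276.54


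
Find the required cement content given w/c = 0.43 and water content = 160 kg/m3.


Cement = water / (w/c)
= 160 / 0.43
= 372.1 kg/m3

372.1


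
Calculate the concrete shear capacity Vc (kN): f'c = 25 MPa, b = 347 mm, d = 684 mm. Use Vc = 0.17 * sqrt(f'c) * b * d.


Vc = 0.17 * sqrt(25) * 347 * 684 / 1000
= 201.75 kN

201.75


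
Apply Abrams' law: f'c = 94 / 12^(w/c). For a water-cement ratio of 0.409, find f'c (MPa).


f'c = 94 / 12^0.409
= 94 / 2.763
= 34.02 MPa

34.02


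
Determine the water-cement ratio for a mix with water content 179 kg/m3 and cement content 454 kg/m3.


w/c = water / cement
w/c = 179 / 454 = 0.394

0.394


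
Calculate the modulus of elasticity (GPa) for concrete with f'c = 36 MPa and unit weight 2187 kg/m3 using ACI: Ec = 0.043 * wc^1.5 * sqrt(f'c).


Ec = 0.043 * 2187^1.5 * sqrt(36) / 1000
= 26.39 GPa

26.39


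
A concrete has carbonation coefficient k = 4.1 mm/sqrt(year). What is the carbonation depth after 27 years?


depth = k * sqrt(t)
= 4.1 * sqrt(27)
= 21.3 mm

21.3


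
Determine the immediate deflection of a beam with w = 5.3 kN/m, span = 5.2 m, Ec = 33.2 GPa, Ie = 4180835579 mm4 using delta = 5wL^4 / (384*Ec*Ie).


Convert: L = 5.2 m = 5200 mm, Ec = 33.2 GPa = 33200 MPa
delta = 5 * 5.3 * 5200^4 / (384 * 33200 * 4180835579)
= 0.36 mm

0.36


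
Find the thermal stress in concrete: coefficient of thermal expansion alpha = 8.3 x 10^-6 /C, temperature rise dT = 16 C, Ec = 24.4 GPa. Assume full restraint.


sigma = alpha * dT * Ec
= 8.3e-6 * 16 * 24.4 * 1000
= 3.24 MPa

3.24


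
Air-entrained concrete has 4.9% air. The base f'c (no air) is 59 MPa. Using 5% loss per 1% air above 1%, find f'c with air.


Strength loss = (4.9 - 1) * 5 = 19.5%
f'c = 59 * (1 - 19.5/100)
= 47.49 MPa

47.49


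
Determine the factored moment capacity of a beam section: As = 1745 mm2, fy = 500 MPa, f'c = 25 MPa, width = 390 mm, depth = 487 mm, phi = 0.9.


a = As * fy / (0.85 * f'c * b)
= 1745 * 500 / (0.85 * 25 * 390)
= 105.279 mm
Mn = As * fy * (d - a/2) / 10^6
= 378.9795 kN-m
phi*Mn = 0.9 * 378.9795 = 341.08 kN-m

341.08


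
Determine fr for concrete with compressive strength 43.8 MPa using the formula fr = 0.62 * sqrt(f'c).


fr = 0.62 * sqrt(43.8)
= 4.103 MPa

4.103


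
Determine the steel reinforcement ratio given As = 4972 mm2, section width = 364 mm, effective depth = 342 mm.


rho = As / (b * d)
= 4972 / (364 * 342)
= 0.0399

0.0399


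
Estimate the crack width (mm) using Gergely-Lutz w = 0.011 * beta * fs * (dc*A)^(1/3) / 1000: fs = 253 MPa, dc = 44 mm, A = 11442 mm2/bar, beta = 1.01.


w = 0.011 * beta * fs * (dc * A)^(1/3) / 1000
= 0.011 * 1.01 * 253 * (44 * 11442)^(1/3) / 1000
= 0.224 mm

0.224


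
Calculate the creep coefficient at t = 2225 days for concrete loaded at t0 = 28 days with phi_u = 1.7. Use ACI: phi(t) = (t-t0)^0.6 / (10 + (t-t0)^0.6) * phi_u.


dt = 2225 - 28 = 2197
phi = 2197^0.6 / (10 + 2197^0.6) * 1.7
= 1.547

1.547


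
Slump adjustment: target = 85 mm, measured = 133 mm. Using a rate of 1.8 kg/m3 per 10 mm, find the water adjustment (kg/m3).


Difference = 85 - 133 = -48 mm
Water adjustment = -48 * 1.8 / 10 = -8.6 kg/m3

-8.6


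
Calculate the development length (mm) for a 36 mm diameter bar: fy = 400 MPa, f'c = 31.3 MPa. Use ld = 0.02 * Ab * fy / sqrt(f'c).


Ab = pi * 36^2 / 4 = 1017.876 mm2
ld = 0.02 * 1017.876 * 400 / sqrt(31.3)
= 1455.5 mm

1455.5


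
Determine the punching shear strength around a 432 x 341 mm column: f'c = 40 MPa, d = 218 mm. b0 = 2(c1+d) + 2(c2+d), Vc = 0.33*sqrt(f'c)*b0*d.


b0 = 2*(432 + 218) + 2*(341 + 218) = 2418 mm
Vc = 0.33 * sqrt(40) * 2418 * 218 / 1000
= 1100.16 kN

1100.16


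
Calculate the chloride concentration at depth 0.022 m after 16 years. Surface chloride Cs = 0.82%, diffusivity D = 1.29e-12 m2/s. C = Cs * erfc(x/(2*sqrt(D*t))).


t_seconds = 16 * 365.25 * 24 * 3600 = 504921600.0 s
arg = 0.022 / (2 * sqrt(1.29e-12 * 504921600.0))
= 0.431
erfc(0.431) = 0.5422
C = 0.82 * 0.5422 = 0.4446%

0.4446


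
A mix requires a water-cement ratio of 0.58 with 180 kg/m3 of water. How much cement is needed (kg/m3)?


Cement = water / (w/c)
= 180 / 0.58
= 310.3 kg/m3

310.3


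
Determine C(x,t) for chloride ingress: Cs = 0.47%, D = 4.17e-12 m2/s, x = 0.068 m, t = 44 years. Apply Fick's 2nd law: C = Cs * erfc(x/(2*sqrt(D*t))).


t_seconds = 44 * 365.25 * 24 * 3600 = 1388534400.0 s
arg = 0.068 / (2 * sqrt(4.17e-12 * 1388534400.0))
= 0.4468
erfc(0.4468) = 0.5275
C = 0.47 * 0.5275 = 0.2479%

0.2479


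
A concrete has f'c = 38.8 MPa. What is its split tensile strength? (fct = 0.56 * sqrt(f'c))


fct = 0.56 * sqrt(38.8)
= 0.56 * 6.229
= 3.488 MPa

3.488


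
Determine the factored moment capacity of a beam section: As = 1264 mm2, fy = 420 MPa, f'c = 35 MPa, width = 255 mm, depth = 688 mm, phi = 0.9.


a = As * fy / (0.85 * f'c * b)
= 1264 * 420 / (0.85 * 35 * 255)
= 69.9792 mm
Mn = As * fy * (d - a/2) / 10^6
= 346.6702 kN-m
phi*Mn = 0.9 * 346.6702 = 312.0 kN-m

312.0


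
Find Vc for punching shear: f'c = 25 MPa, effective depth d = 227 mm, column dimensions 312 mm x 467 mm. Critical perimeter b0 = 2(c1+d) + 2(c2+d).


b0 = 2*(312 + 227) + 2*(467 + 227) = 2466 mm
Vc = 0.33 * sqrt(25) * 2466 * 227 / 1000
= 923.64 kN

923.64


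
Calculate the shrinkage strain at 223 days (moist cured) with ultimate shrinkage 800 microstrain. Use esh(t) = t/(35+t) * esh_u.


esh(223) = 223 / (35 + 223) * 800
= 223 / 258 * 800
= 691.5 microstrain

691.5


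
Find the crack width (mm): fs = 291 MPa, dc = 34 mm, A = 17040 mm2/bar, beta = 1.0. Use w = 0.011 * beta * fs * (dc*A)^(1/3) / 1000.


w = 0.011 * beta * fs * (dc * A)^(1/3) / 1000
= 0.011 * 1.0 * 291 * (34 * 17040)^(1/3) / 1000
= 0.267 mm

0.267


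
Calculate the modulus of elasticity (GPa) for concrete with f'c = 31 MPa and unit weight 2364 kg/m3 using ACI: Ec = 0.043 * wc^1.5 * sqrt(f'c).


Ec = 0.043 * 2364^1.5 * sqrt(31) / 1000
= 27.52 GPa

27.52


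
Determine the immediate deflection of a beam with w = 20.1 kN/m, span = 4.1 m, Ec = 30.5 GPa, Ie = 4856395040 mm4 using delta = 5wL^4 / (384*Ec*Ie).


Convert: L = 4.1 m = 4100 mm, Ec = 30.5 GPa = 30500 MPa
delta = 5 * 20.1 * 4100^4 / (384 * 30500 * 4856395040)
= 0.5 mm

0.5


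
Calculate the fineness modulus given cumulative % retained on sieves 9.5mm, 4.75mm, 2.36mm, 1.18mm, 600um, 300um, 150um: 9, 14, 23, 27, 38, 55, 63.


FM = sum(cumulative % retained) / 100
= 229 / 100
= 2.29

2.29


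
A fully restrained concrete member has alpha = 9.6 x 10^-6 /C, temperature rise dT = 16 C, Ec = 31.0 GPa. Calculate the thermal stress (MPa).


sigma = alpha * dT * Ec
= 9.6e-6 * 16 * 31.0 * 1000
= 4.762 MPa

4.762


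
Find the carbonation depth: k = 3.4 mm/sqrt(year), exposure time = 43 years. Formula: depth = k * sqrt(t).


depth = k * sqrt(t)
= 3.4 * sqrt(43)
= 22.3 mm

22.3


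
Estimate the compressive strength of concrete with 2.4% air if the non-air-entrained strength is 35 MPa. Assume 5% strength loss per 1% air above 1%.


Strength loss = (2.4 - 1) * 5 = 7.0%
f'c = 35 * (1 - 7.0/100)
= 32.55 MPa

32.55


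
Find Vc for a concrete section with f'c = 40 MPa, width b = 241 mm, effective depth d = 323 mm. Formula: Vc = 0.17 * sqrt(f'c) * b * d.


Vc = 0.17 * sqrt(40) * 241 * 323 / 1000
= 83.69 kN

83.69


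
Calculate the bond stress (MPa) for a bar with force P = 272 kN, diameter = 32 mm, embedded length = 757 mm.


u = P / (pi * db * ld)
= 272 * 1000 / (pi * 32 * 757)
= 3.574 MPa

3.574


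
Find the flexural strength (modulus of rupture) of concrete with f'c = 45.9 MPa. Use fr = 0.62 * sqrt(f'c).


fr = 0.62 * sqrt(45.9)
= 4.2 MPa

4.2


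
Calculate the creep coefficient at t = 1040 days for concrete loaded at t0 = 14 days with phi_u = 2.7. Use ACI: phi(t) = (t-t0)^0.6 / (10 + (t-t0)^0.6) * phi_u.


dt = 1040 - 14 = 1026
phi = 1026^0.6 / (10 + 1026^0.6) * 2.7
= 2.336

2.336


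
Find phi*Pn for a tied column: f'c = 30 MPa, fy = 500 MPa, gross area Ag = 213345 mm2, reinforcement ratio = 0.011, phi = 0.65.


Ast = rho * Ag = 0.011 * 213345 = 2346.795 mm2
phi*Pn = 0.65 * 0.80 * (0.85 * 30 * (213345 - 2346.795) + 500 * 2346.795) / 1000
= 3408.0 kN

3408.0


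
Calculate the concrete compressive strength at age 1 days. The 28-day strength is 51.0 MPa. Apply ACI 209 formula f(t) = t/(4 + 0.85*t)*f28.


f(1) = 1 / (4 + 0.85 * 1) * 51.0
= 1 / 4.85 * 51.0
= 10.52 MPa

10.52


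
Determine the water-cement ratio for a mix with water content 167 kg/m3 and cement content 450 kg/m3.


w/c = water / cement
w/c = 167 / 450 = 0.371

0.371


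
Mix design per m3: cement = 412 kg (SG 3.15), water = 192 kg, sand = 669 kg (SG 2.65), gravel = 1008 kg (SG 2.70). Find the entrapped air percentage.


Vol cement = 412 / (3.15 * 1000) = 0.130794 m3
Vol water = 192 / 1000 = 0.192 m3
Vol sand = 669 / (2.65 * 1000) = 0.252453 m3
Vol gravel = 1008 / (2.70 * 1000) = 0.373333 m3
Total solid + water volume = 0.94858 m3
Air = (1 - 0.94858) * 100 = 5.14%

5.14


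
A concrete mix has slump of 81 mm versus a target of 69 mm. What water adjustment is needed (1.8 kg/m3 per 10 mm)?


Difference = 69 - 81 = -12 mm
Water adjustment = -12 * 1.8 / 10 = -2.2 kg/m3

-2.2


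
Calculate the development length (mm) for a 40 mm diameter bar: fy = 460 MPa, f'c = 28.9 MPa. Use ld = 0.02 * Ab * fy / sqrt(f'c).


Ab = pi * 40^2 / 4 = 1256.637 mm2
ld = 0.02 * 1256.637 * 460 / sqrt(28.9)
= 2150.5 mm

2150.5


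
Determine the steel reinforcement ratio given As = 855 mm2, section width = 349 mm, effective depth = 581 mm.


rho = As / (b * d)
= 855 / (349 * 581)
= 0.0042

0.0042


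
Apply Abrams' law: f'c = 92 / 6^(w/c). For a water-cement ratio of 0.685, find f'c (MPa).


f'c = 92 / 6^0.685
= 92 / 3.412
= 26.96 MPa

26.96


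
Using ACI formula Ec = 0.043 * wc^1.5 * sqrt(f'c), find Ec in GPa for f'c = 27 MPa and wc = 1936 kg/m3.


Ec = 0.043 * 1936^1.5 * sqrt(27) / 1000
= 19.03 GPa

19.03


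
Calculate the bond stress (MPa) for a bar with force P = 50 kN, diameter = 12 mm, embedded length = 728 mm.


u = P / (pi * db * ld)
= 50 * 1000 / (pi * 12 * 728)
= 1.822 MPa

1.822


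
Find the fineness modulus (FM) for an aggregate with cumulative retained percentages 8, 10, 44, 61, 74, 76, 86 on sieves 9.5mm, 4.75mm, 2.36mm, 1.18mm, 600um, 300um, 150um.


FM = sum(cumulative % retained) / 100
= 359 / 100
= 3.59

3.59


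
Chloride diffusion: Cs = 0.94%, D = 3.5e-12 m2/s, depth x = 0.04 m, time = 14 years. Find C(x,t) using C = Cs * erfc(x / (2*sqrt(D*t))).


t_seconds = 14 * 365.25 * 24 * 3600 = 441806400.0 s
arg = 0.04 / (2 * sqrt(3.5e-12 * 441806400.0))
= 0.5086
erfc(0.5086) = 0.472
C = 0.94 * 0.472 = 0.4437%

0.4437


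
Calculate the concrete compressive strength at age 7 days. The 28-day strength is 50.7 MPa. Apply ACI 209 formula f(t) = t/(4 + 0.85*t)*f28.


f(7) = 7 / (4 + 0.85 * 7) * 50.7
= 7 / 9.95 * 50.7
= 35.67 MPa

35.67


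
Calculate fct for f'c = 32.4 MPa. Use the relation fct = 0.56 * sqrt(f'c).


fct = 0.56 * sqrt(32.4)
= 0.56 * 5.692
= 3.188 MPa

3.188


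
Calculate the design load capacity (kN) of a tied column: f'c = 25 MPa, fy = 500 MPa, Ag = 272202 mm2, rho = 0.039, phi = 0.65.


Ast = rho * Ag = 0.039 * 272202 = 10615.878 mm2
phi*Pn = 0.65 * 0.80 * (0.85 * 25 * (272202 - 10615.878) + 500 * 10615.878) / 1000
= 5650.65 kN

5650.65


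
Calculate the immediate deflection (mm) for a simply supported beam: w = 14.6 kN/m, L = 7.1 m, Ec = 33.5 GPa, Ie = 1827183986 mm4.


Convert: L = 7.1 m = 7100 mm, Ec = 33.5 GPa = 33500 MPa
delta = 5 * 14.6 * 7100^4 / (384 * 33500 * 1827183986)
= 7.89 mm

7.89


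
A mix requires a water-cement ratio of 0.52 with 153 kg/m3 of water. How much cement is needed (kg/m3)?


Cement = water / (w/c)
= 153 / 0.52
= 294.2 kg/m3

294.2


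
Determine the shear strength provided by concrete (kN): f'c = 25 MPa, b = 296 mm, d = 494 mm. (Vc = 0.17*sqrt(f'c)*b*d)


Vc = 0.17 * sqrt(25) * 296 * 494 / 1000
= 124.29 kN

124.29


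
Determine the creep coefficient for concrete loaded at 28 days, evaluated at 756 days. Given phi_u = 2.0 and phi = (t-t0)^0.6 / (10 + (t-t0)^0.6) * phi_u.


dt = 756 - 28 = 728
phi = 728^0.6 / (10 + 728^0.6) * 2.0
= 1.678

1.678


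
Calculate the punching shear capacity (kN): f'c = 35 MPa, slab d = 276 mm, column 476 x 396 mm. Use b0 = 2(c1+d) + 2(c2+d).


b0 = 2*(476 + 276) + 2*(396 + 276) = 2848 mm
Vc = 0.33 * sqrt(35) * 2848 * 276 / 1000
= 1534.61 kN

1534.61


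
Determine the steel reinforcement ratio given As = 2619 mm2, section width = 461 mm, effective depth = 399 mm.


rho = As / (b * d)
= 2619 / (461 * 399)
= 0.0142

0.0142


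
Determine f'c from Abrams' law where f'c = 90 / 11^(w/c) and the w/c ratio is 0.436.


f'c = 90 / 11^0.436
= 90 / 2.845
= 31.64 MPa

31.64


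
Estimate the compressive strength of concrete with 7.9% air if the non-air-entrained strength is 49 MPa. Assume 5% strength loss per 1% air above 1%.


Strength loss = (7.9 - 1) * 5 = 34.5%
f'c = 49 * (1 - 34.5/100)
= 32.09 MPa

32.09


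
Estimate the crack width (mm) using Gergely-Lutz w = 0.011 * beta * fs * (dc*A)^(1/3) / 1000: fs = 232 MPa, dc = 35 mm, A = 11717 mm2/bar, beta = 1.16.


w = 0.011 * beta * fs * (dc * A)^(1/3) / 1000
= 0.011 * 1.16 * 232 * (35 * 11717)^(1/3) / 1000
= 0.22 mm

0.22


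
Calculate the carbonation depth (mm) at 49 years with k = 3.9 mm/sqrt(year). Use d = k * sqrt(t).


depth = k * sqrt(t)
= 3.9 * sqrt(49)
= 27.3 mm

27.3


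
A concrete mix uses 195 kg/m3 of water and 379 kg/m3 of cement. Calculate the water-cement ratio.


w/c = water / cement
w/c = 195 / 379 = 0.515

0.515


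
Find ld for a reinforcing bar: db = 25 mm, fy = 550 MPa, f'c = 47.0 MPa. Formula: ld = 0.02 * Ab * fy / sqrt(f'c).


Ab = pi * 25^2 / 4 = 490.874 mm2
ld = 0.02 * 490.874 * 550 / sqrt(47.0)
= 787.6 mm

787.6


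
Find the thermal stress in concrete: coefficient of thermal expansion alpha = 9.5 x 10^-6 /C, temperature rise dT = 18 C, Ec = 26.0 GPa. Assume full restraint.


sigma = alpha * dT * Ec
= 9.5e-6 * 18 * 26.0 * 1000
= 4.446 MPa

4.446


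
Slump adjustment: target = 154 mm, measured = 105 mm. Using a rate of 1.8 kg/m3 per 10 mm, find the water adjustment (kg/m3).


Difference = 154 - 105 = 49 mm
Water adjustment = 49 * 1.8 / 10 = 8.8 kg/m3

8.8


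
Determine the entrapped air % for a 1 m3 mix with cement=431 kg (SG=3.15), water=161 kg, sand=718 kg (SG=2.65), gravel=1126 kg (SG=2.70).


Vol cement = 431 / (3.15 * 1000) = 0.136825 m3
Vol water = 161 / 1000 = 0.161 m3
Vol sand = 718 / (2.65 * 1000) = 0.270943 m3
Vol gravel = 1126 / (2.70 * 1000) = 0.417037 m3
Total solid + water volume = 0.985806 m3
Air = (1 - 0.985806) * 100 = 1.42%

1.42


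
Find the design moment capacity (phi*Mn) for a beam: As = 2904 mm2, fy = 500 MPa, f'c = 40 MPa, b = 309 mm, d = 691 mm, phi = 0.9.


a = As * fy / (0.85 * f'c * b)
= 2904 * 500 / (0.85 * 40 * 309)
= 138.2067 mm
Mn = As * fy * (d - a/2) / 10^6
= 902.9939 kN-m
phi*Mn = 0.9 * 902.9939 = 812.69 kN-m

812.69


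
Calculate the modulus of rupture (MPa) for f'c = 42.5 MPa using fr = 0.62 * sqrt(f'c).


fr = 0.62 * sqrt(42.5)
= 4.042 MPa

4.042


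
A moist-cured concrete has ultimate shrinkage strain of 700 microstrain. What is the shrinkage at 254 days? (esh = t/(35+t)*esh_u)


esh(254) = 254 / (35 + 254) * 700
= 254 / 289 * 700
= 615.2 microstrain

615.2


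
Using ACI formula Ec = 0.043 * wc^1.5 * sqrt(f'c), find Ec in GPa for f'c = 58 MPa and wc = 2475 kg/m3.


Ec = 0.043 * 2475^1.5 * sqrt(58) / 1000
= 40.32 GPa

40.32


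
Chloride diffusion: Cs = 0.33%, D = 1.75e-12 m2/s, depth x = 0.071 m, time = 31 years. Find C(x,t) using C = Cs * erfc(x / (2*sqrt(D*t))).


t_seconds = 31 * 365.25 * 24 * 3600 = 978285600.0 s
arg = 0.071 / (2 * sqrt(1.75e-12 * 978285600.0))
= 0.858
erfc(0.858) = 0.225
C = 0.33 * 0.225 = 0.0742%

0.0742


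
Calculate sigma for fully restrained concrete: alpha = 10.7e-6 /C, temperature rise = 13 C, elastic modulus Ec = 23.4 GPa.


sigma = alpha * dT * Ec
= 10.7e-6 * 13 * 23.4 * 1000
= 3.255 MPa

3.255


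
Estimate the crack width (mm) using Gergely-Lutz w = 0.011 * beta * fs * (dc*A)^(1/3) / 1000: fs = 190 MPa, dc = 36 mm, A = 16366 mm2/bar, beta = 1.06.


w = 0.011 * beta * fs * (dc * A)^(1/3) / 1000
= 0.011 * 1.06 * 190 * (36 * 16366)^(1/3) / 1000
= 0.186 mm

0.186


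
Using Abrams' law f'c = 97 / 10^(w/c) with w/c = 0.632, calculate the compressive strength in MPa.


f'c = 97 / 10^0.632
= 97 / 4.285
= 22.63 MPa

22.63


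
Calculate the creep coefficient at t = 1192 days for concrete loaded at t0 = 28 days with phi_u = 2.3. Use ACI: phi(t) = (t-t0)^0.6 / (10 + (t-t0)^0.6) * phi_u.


dt = 1192 - 28 = 1164
phi = 1164^0.6 / (10 + 1164^0.6) * 2.3
= 2.009

2.009


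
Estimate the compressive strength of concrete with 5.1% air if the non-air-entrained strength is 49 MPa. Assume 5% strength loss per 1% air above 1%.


Strength loss = (5.1 - 1) * 5 = 20.5%
f'c = 49 * (1 - 20.5/100)
= 38.96 MPa

38.96


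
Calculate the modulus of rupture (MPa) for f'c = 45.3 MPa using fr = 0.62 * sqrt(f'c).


fr = 0.62 * sqrt(45.3)
= 4.173 MPa

4.173


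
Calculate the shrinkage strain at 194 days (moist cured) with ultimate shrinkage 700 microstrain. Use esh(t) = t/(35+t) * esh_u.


esh(194) = 194 / (35 + 194) * 700
= 194 / 229 * 700
= 593.0 microstrain

593.0


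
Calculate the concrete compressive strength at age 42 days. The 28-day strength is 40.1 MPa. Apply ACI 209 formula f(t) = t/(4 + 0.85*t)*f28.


f(42) = 42 / (4 + 0.85 * 42) * 40.1
= 42 / 39.7 * 40.1
= 42.42 MPa

42.42


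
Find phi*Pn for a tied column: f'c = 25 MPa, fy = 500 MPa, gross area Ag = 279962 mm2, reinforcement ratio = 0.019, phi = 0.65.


Ast = rho * Ag = 0.019 * 279962 = 5319.278 mm2
phi*Pn = 0.65 * 0.80 * (0.85 * 25 * (279962 - 5319.278) + 500 * 5319.278) / 1000
= 4417.81 kN

4417.81


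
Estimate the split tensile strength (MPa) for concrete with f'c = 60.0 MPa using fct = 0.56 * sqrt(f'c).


fct = 0.56 * sqrt(60.0)
= 0.56 * 7.746
= 4.338 MPa

4.338


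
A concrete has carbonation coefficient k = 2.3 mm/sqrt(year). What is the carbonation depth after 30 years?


depth = k * sqrt(t)
= 2.3 * sqrt(30)
= 12.6 mm

12.6


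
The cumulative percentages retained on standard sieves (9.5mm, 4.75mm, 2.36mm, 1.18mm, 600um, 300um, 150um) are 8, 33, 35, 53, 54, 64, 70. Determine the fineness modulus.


FM = sum(cumulative % retained) / 100
= 317 / 100
= 3.17

3.17


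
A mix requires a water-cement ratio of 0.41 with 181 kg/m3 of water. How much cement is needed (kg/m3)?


Cement = water / (w/c)
= 181 / 0.41
= 441.5 kg/m3

441.5


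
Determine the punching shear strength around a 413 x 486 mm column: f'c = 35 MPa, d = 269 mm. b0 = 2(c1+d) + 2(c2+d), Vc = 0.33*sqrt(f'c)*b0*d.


b0 = 2*(413 + 269) + 2*(486 + 269) = 2874 mm
Vc = 0.33 * sqrt(35) * 2874 * 269 / 1000
= 1509.34 kN

1509.34


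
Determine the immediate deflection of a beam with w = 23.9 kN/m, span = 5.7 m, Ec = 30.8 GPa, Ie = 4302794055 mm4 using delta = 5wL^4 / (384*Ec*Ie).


Convert: L = 5.7 m = 5700 mm, Ec = 30.8 GPa = 30800 MPa
delta = 5 * 23.9 * 5700^4 / (384 * 30800 * 4302794055)
= 2.48 mm

2.48


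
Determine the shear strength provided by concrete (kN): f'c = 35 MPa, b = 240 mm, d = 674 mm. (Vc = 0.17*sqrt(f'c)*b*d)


Vc = 0.17 * sqrt(35) * 240 * 674 / 1000
= 162.69 kN

162.69


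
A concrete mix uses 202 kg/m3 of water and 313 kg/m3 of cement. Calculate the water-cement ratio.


w/c = water / cement
w/c = 202 / 313 = 0.645

0.645


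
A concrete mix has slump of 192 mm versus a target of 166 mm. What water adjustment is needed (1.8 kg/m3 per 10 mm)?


Difference = 166 - 192 = -26 mm
Water adjustment = -26 * 1.8 / 10 = -4.7 kg/m3

-4.7


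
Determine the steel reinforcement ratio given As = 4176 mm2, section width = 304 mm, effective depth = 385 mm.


rho = As / (b * d)
= 4176 / (304 * 385)
= 0.0357

0.0357


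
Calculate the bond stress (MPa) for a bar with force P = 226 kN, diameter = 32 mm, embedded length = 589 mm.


u = P / (pi * db * ld)
= 226 * 1000 / (pi * 32 * 589)
= 3.817 MPa

3.817


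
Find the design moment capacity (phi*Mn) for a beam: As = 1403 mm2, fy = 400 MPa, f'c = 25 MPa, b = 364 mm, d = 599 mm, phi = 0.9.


a = As * fy / (0.85 * f'c * b)
= 1403 * 400 / (0.85 * 25 * 364)
= 72.5533 mm
Mn = As * fy * (d - a/2) / 10^6
= 315.8003 kN-m
phi*Mn = 0.9 * 315.8003 = 284.22 kN-m

284.22


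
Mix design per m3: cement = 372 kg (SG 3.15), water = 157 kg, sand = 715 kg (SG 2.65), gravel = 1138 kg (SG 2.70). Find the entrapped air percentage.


Vol cement = 372 / (3.15 * 1000) = 0.118095 m3
Vol water = 157 / 1000 = 0.157 m3
Vol sand = 715 / (2.65 * 1000) = 0.269811 m3
Vol gravel = 1138 / (2.70 * 1000) = 0.421481 m3
Total solid + water volume = 0.966388 m3
Air = (1 - 0.966388) * 100 = 3.36%

3.36


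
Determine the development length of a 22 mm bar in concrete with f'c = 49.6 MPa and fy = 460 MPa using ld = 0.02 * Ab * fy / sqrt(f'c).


Ab = pi * 22^2 / 4 = 380.133 mm2
ld = 0.02 * 380.133 * 460 / sqrt(49.6)
= 496.6 mm

496.6


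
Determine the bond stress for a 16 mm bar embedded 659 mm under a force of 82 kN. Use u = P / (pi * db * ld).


u = P / (pi * db * ld)
= 82 * 1000 / (pi * 16 * 659)
= 2.475 MPa

2.475


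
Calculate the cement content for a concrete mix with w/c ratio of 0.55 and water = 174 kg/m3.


Cement = water / (w/c)
= 174 / 0.55
= 316.4 kg/m3

316.4


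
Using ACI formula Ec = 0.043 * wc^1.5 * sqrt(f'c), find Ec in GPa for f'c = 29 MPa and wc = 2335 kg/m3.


Ec = 0.043 * 2335^1.5 * sqrt(29) / 1000
= 26.13 GPa

26.13


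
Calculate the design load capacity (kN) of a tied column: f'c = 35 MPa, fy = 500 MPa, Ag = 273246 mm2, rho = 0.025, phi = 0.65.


Ast = rho * Ag = 0.025 * 273246 = 6831.15 mm2
phi*Pn = 0.65 * 0.80 * (0.85 * 35 * (273246 - 6831.15) + 500 * 6831.15) / 1000
= 5897.54 kN

5897.54


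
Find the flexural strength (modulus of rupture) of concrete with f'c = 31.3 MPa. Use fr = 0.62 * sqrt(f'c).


fr = 0.62 * sqrt(31.3)
= 3.469 MPa

3.469


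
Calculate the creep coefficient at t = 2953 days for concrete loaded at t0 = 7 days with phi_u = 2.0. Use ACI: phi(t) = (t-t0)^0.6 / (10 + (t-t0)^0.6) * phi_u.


dt = 2953 - 7 = 2946
phi = 2946^0.6 / (10 + 2946^0.6) * 2.0
= 1.847

1.847


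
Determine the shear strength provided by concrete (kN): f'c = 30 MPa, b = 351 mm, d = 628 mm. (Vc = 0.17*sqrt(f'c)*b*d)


Vc = 0.17 * sqrt(30) * 351 * 628 / 1000
= 205.25 kN

205.25


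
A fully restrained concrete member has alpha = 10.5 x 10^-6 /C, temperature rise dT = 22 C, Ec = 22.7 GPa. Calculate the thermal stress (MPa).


sigma = alpha * dT * Ec
= 10.5e-6 * 22 * 22.7 * 1000
= 5.244 MPa

5.244


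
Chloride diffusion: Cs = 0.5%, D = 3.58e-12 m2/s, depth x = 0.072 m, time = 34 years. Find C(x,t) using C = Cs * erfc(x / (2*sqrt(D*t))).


t_seconds = 34 * 365.25 * 24 * 3600 = 1072958400.0 s
arg = 0.072 / (2 * sqrt(3.58e-12 * 1072958400.0))
= 0.5809
erfc(0.5809) = 0.4114
C = 0.5 * 0.4114 = 0.2057%

0.2057


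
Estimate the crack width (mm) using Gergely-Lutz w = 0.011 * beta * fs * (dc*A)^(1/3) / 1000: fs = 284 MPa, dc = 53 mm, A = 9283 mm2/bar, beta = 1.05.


w = 0.011 * beta * fs * (dc * A)^(1/3) / 1000
= 0.011 * 1.05 * 284 * (53 * 9283)^(1/3) / 1000
= 0.259 mm

0.259


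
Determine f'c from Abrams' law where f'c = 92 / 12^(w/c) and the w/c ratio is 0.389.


f'c = 92 / 12^0.389
= 92 / 2.629
= 34.99 MPa

34.99


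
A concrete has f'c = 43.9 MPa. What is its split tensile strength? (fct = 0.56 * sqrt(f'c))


fct = 0.56 * sqrt(43.9)
= 0.56 * 6.626
= 3.71 MPa

3.71


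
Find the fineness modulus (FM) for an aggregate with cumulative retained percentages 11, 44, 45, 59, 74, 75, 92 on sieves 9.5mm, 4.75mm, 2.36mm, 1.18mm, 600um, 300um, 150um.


FM = sum(cumulative % retained) / 100
= 400 / 100
= 4.0

4.0


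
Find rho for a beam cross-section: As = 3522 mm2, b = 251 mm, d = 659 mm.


rho = As / (b * d)
= 3522 / (251 * 659)
= 0.0213

0.0213


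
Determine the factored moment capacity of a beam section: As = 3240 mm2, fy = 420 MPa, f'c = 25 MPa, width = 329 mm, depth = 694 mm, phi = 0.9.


a = As * fy / (0.85 * f'c * b)
= 3240 * 420 / (0.85 * 25 * 329)
= 194.6433 mm
Mn = As * fy * (d - a/2) / 10^6
= 811.9599 kN-m
phi*Mn = 0.9 * 811.9599 = 730.76 kN-m

730.76


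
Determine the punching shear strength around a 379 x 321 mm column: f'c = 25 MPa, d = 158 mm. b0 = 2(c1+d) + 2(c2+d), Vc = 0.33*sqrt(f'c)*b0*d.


b0 = 2*(379 + 158) + 2*(321 + 158) = 2032 mm
Vc = 0.33 * sqrt(25) * 2032 * 158 / 1000
= 529.74 kN

529.74


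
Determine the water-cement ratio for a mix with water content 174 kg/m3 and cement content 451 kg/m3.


w/c = water / cement
w/c = 174 / 451 = 0.386

0.386


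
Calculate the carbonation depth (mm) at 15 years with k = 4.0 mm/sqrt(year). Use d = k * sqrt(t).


depth = k * sqrt(t)
= 4.0 * sqrt(15)
= 15.49 mm

15.49


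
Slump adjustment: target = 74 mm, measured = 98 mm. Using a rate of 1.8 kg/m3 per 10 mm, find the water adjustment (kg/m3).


Difference = 74 - 98 = -24 mm
Water adjustment = -24 * 1.8 / 10 = -4.3 kg/m3

-4.3


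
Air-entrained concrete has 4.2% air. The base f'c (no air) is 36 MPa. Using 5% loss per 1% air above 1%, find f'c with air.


Strength loss = (4.2 - 1) * 5 = 16.0%
f'c = 36 * (1 - 16.0/100)
= 30.24 MPa

30.24


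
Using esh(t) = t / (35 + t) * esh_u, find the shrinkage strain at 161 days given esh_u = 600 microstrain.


esh(161) = 161 / (35 + 161) * 600
= 161 / 196 * 600
= 492.9 microstrain

492.9


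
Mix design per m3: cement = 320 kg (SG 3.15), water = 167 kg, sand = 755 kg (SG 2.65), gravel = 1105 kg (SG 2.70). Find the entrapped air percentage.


Vol cement = 320 / (3.15 * 1000) = 0.101587 m3
Vol water = 167 / 1000 = 0.167 m3
Vol sand = 755 / (2.65 * 1000) = 0.284906 m3
Vol gravel = 1105 / (2.70 * 1000) = 0.409259 m3
Total solid + water volume = 0.962752 m3
Air = (1 - 0.962752) * 100 = 3.72%

3.72


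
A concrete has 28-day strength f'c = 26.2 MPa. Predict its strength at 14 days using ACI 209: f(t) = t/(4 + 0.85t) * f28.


f(14) = 14 / (4 + 0.85 * 14) * 26.2
= 14 / 15.9 * 26.2
= 23.07 MPa

23.07


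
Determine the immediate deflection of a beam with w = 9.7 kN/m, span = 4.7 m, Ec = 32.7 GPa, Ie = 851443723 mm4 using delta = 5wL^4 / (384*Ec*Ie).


Convert: L = 4.7 m = 4700 mm, Ec = 32.7 GPa = 32700 MPa
delta = 5 * 9.7 * 4700^4 / (384 * 32700 * 851443723)
= 2.21 mm

2.21


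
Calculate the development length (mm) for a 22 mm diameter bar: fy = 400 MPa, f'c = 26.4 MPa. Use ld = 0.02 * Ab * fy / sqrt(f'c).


Ab = pi * 22^2 / 4 = 380.133 mm2
ld = 0.02 * 380.133 * 400 / sqrt(26.4)
= 591.9 mm

591.9


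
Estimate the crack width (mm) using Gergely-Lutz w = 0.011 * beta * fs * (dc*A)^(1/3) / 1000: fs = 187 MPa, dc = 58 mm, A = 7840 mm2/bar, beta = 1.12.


w = 0.011 * beta * fs * (dc * A)^(1/3) / 1000
= 0.011 * 1.12 * 187 * (58 * 7840)^(1/3) / 1000
= 0.177 mm

0.177


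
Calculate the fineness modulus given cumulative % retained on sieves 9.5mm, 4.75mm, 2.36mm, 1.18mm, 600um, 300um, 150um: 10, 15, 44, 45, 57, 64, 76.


FM = sum(cumulative % retained) / 100
= 311 / 100
= 3.11

3.11


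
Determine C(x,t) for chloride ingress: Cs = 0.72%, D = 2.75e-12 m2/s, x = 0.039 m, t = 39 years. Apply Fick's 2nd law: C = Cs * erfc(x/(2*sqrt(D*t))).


t_seconds = 39 * 365.25 * 24 * 3600 = 1230746400.0 s
arg = 0.039 / (2 * sqrt(2.75e-12 * 1230746400.0))
= 0.3352
erfc(0.3352) = 0.6355
C = 0.72 * 0.6355 = 0.4575%

0.4575


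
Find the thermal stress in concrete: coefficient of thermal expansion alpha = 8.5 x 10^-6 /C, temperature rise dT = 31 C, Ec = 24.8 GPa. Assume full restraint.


sigma = alpha * dT * Ec
= 8.5e-6 * 31 * 24.8 * 1000
= 6.535 MPa

6.535


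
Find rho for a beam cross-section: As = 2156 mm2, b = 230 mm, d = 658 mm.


rho = As / (b * d)
= 2156 / (230 * 658)
= 0.0142

0.0142


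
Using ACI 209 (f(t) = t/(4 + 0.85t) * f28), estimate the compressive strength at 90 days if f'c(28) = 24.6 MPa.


f(90) = 90 / (4 + 0.85 * 90) * 24.6
= 90 / 80.5 * 24.6
= 27.5 MPa

27.5


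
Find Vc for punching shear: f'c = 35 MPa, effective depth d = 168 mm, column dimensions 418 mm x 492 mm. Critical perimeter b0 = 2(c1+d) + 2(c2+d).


b0 = 2*(418 + 168) + 2*(492 + 168) = 2492 mm
Vc = 0.33 * sqrt(35) * 2492 * 168 / 1000
= 817.34 kN

817.34


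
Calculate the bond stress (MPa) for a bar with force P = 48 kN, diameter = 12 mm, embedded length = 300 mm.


u = P / (pi * db * ld)
= 48 * 1000 / (pi * 12 * 300)
= 4.244 MPa

4.244


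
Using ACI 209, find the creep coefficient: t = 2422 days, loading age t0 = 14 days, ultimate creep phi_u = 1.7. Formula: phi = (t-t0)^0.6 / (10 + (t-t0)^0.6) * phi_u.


dt = 2422 - 14 = 2408
phi = 2408^0.6 / (10 + 2408^0.6) * 1.7
= 1.555

1.555


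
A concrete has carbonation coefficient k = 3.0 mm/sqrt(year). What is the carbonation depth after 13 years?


depth = k * sqrt(t)
= 3.0 * sqrt(13)
= 10.82 mm

10.82


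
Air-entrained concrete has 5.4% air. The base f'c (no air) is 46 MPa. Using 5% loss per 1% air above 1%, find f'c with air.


Strength loss = (5.4 - 1) * 5 = 22.0%
f'c = 46 * (1 - 22.0/100)
= 35.88 MPa

35.88


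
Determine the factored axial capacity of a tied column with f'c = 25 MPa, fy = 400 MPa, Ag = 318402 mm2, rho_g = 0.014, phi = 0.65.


Ast = rho * Ag = 0.014 * 318402 = 4457.628 mm2
phi*Pn = 0.65 * 0.80 * (0.85 * 25 * (318402 - 4457.628) + 400 * 4457.628) / 1000
= 4396.27 kN

4396.27


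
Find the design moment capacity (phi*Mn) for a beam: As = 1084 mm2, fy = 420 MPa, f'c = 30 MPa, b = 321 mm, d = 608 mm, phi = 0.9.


a = As * fy / (0.85 * f'c * b)
= 1084 * 420 / (0.85 * 30 * 321)
= 55.6203 mm
Mn = As * fy * (d - a/2) / 10^6
= 264.1488 kN-m
phi*Mn = 0.9 * 264.1488 = 237.73 kN-m

237.73


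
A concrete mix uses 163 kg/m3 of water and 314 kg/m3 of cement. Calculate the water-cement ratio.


w/c = water / cement
w/c = 163 / 314 = 0.519

0.519


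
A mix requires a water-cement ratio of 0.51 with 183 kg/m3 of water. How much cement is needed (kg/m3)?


Cement = water / (w/c)
= 183 / 0.51
= 358.8 kg/m3

358.8


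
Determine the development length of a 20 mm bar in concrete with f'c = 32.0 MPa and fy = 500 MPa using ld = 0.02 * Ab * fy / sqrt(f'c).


Ab = pi * 20^2 / 4 = 314.159 mm2
ld = 0.02 * 314.159 * 500 / sqrt(32.0)
= 555.4 mm

555.4


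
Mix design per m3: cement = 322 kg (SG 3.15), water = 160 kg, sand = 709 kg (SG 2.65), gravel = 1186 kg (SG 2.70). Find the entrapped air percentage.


Vol cement = 322 / (3.15 * 1000) = 0.102222 m3
Vol water = 160 / 1000 = 0.16 m3
Vol sand = 709 / (2.65 * 1000) = 0.267547 m3
Vol gravel = 1186 / (2.70 * 1000) = 0.439259 m3
Total solid + water volume = 0.969029 m3
Air = (1 - 0.969029) * 100 = 3.1%

3.1


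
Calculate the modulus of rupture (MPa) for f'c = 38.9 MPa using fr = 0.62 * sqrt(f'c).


fr = 0.62 * sqrt(38.9)
= 3.867 MPa

3.867


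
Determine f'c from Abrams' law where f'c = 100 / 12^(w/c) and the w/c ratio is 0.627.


f'c = 100 / 12^0.627
= 100 / 4.749
= 21.05 MPa

21.05


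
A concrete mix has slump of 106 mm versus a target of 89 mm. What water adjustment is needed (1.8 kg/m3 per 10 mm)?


Difference = 89 - 106 = -17 mm
Water adjustment = -17 * 1.8 / 10 = -3.1 kg/m3

-3.1


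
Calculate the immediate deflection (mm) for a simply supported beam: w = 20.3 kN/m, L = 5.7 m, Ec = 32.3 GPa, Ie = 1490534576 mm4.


Convert: L = 5.7 m = 5700 mm, Ec = 32.3 GPa = 32300 MPa
delta = 5 * 20.3 * 5700^4 / (384 * 32300 * 1490534576)
= 5.8 mm

5.8


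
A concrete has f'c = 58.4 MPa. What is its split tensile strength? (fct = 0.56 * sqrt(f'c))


fct = 0.56 * sqrt(58.4)
= 0.56 * 7.642
= 4.28 MPa

4.28


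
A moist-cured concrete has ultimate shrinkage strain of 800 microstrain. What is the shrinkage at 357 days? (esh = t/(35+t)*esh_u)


esh(357) = 357 / (35 + 357) * 800
= 357 / 392 * 800
= 728.6 microstrain

728.6


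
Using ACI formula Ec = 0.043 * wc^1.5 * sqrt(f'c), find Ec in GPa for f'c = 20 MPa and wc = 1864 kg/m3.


Ec = 0.043 * 1864^1.5 * sqrt(20) / 1000
= 15.48 GPa

15.48


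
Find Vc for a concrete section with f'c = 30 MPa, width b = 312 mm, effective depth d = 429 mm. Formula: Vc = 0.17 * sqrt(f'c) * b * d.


Vc = 0.17 * sqrt(30) * 312 * 429 / 1000
= 124.63 kN

124.63


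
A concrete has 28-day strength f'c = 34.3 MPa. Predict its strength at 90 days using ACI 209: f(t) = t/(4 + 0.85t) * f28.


f(90) = 90 / (4 + 0.85 * 90) * 34.3
= 90 / 80.5 * 34.3
= 38.35 MPa

38.35


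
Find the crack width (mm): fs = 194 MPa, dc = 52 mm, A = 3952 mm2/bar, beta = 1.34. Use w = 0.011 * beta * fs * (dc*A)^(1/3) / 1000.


w = 0.011 * beta * fs * (dc * A)^(1/3) / 1000
= 0.011 * 1.34 * 194 * (52 * 3952)^(1/3) / 1000
= 0.169 mm

0.169


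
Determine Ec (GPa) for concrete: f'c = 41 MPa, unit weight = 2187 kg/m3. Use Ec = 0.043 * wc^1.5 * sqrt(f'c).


Ec = 0.043 * 2187^1.5 * sqrt(41) / 1000
= 28.16 GPa

28.16


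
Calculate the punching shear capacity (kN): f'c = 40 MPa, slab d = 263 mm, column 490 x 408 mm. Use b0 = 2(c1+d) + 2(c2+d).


b0 = 2*(490 + 263) + 2*(408 + 263) = 2848 mm
Vc = 0.33 * sqrt(40) * 2848 * 263 / 1000
= 1563.29 kN

1563.29


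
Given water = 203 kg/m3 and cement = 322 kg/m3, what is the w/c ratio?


w/c = water / cement
w/c = 203 / 322 = 0.63

0.63


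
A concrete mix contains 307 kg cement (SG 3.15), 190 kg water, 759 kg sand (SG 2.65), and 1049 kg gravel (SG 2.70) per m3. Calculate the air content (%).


Vol cement = 307 / (3.15 * 1000) = 0.09746 m3
Vol water = 190 / 1000 = 0.19 m3
Vol sand = 759 / (2.65 * 1000) = 0.286415 m3
Vol gravel = 1049 / (2.70 * 1000) = 0.388519 m3
Total solid + water volume = 0.962394 m3
Air = (1 - 0.962394) * 100 = 3.76%

3.76


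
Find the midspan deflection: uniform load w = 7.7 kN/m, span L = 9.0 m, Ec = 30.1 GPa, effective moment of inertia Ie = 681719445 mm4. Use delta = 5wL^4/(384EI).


Convert: L = 9.0 m = 9000 mm, Ec = 30.1 GPa = 30100 MPa
delta = 5 * 7.7 * 9000^4 / (384 * 30100 * 681719445)
= 32.06 mm

32.06


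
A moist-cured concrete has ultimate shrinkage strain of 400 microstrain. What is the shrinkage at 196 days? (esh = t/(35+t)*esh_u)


esh(196) = 196 / (35 + 196) * 400
= 196 / 231 * 400
= 339.4 microstrain

339.4


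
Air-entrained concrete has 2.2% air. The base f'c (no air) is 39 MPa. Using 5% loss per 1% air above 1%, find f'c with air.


Strength loss = (2.2 - 1) * 5 = 6.0%
f'c = 39 * (1 - 6.0/100)
= 36.66 MPa

36.66


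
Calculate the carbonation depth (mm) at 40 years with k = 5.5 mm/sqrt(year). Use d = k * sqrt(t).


depth = k * sqrt(t)
= 5.5 * sqrt(40)
= 34.79 mm

34.79


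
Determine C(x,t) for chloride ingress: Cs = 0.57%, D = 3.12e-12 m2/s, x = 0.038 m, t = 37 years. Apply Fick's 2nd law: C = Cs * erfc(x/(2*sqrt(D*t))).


t_seconds = 37 * 365.25 * 24 * 3600 = 1167631200.0 s
arg = 0.038 / (2 * sqrt(3.12e-12 * 1167631200.0))
= 0.3148
erfc(0.3148) = 0.6562
C = 0.57 * 0.6562 = 0.374%

0.374


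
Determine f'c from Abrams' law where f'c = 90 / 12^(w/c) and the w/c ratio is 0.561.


f'c = 90 / 12^0.561
= 90 / 4.031
= 22.33 MPa

22.33


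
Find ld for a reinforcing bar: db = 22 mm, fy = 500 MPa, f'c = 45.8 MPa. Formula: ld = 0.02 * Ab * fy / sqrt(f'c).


Ab = pi * 22^2 / 4 = 380.133 mm2
ld = 0.02 * 380.133 * 500 / sqrt(45.8)
= 561.7 mm

561.7


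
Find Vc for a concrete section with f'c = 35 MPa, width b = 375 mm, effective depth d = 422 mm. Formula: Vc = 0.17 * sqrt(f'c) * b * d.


Vc = 0.17 * sqrt(35) * 375 * 422 / 1000
= 159.16 kN

159.16


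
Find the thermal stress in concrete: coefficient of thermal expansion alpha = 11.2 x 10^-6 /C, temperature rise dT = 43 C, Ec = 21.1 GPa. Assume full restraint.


sigma = alpha * dT * Ec
= 11.2e-6 * 43 * 21.1 * 1000
= 10.162 MPa

10.162


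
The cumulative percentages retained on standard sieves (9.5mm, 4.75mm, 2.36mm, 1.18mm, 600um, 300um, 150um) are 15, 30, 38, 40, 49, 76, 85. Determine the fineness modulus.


FM = sum(cumulative % retained) / 100
= 333 / 100
= 3.33

3.33


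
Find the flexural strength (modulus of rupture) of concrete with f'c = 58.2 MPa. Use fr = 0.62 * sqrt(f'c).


fr = 0.62 * sqrt(58.2)
= 4.73 MPa

4.73


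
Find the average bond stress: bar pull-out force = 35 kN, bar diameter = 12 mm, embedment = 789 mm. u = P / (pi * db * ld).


u = P / (pi * db * ld)
= 35 * 1000 / (pi * 12 * 789)
= 1.177 MPa

1.177


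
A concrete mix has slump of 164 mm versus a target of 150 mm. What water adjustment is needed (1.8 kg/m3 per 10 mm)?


Difference = 150 - 164 = -14 mm
Water adjustment = -14 * 1.8 / 10 = -2.5 kg/m3

-2.5


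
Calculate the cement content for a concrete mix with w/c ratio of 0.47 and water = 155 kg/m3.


Cement = water / (w/c)
= 155 / 0.47
= 329.8 kg/m3

329.8


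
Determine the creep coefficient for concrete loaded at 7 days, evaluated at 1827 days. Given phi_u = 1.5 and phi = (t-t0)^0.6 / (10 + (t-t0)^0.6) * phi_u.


dt = 1827 - 7 = 1820
phi = 1820^0.6 / (10 + 1820^0.6) * 1.5
= 1.351

1.351


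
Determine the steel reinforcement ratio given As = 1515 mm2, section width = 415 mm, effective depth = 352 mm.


rho = As / (b * d)
= 1515 / (415 * 352)
= 0.0104

0.0104


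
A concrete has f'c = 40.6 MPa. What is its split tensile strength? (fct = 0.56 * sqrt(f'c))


fct = 0.56 * sqrt(40.6)
= 0.56 * 6.372
= 3.568 MPa

3.568


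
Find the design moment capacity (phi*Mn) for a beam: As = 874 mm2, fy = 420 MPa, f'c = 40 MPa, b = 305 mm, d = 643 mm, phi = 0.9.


a = As * fy / (0.85 * f'c * b)
= 874 * 420 / (0.85 * 40 * 305)
= 35.3983 mm
Mn = As * fy * (d - a/2) / 10^6
= 229.5354 kN-m
phi*Mn = 0.9 * 229.5354 = 206.58 kN-m

206.58
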